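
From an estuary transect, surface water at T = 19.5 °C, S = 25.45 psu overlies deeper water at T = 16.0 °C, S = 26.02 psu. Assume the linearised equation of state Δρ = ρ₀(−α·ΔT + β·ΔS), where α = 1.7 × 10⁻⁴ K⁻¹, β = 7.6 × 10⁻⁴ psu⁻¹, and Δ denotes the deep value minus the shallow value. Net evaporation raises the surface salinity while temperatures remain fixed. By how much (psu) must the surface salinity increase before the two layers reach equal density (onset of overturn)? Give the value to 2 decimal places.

Neutral buoyancy requires −α(T_deep − T_surf) + β(S_deep − S_surf′) = 0.
S_surf′ = S_deep − (α/β)·ΔT = 26.02 − (1.7 × 10⁻⁴/7.6 × 10⁻⁴)·(-3.5) = 26.8029 psu.
Increase required: 26.8029 − 25.45 = 1.3529 psu.

1.35 psu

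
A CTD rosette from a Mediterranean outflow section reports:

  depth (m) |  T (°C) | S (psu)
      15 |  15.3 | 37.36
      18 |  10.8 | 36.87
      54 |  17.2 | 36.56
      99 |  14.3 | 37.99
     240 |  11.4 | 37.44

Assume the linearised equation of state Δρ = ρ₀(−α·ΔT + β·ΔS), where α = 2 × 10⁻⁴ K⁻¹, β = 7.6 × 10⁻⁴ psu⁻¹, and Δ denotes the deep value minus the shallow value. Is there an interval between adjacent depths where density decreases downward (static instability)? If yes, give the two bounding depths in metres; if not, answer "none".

Evaluate Δρ/ρ₀ = −αΔT + βΔS across each adjacent pair:
  15–18 m: −αΔT+βΔS = −(2 × 10⁻⁴)(-4.5)+(7.6 × 10⁻⁴)(-0.49) = 5.3 × 10⁻⁴ → stable
  18–54 m: −αΔT+βΔS = −(2 × 10⁻⁴)(+6.4)+(7.6 × 10⁻⁴)(-0.31) = -1.5 × 10⁻³ → UNSTABLE
  54–99 m: −αΔT+βΔS = −(2 × 10⁻⁴)(-2.9)+(7.6 × 10⁻⁴)(+1.43) = 1.7 × 10⁻³ → stable
  99–240 m: −αΔT+βΔS = −(2 × 10⁻⁴)(-2.9)+(7.6 × 10⁻⁴)(-0.55) = 1.6 × 10⁻⁴ → stable
The 18–54 m interval has Δρ < 0: lighter water underlies denser water.

18–54 m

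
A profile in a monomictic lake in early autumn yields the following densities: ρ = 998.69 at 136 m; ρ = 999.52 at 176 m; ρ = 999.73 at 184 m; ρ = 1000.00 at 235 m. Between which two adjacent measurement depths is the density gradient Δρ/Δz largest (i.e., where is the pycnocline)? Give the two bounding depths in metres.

176–184 m

Compute the density gradient over each adjacent pair:
  136–176 m: Δρ/Δz = 0.83/40 = 0.021 kg m⁻⁴
  176–184 m: Δρ/Δz = 0.21/8 = 0.026 kg m⁻⁴
  184–235 m: Δρ/Δz = 0.27/51 = 5.3 × 10⁻³ kg m⁻⁴
The largest gradient is in the 176–184 m interval — the pycnocline.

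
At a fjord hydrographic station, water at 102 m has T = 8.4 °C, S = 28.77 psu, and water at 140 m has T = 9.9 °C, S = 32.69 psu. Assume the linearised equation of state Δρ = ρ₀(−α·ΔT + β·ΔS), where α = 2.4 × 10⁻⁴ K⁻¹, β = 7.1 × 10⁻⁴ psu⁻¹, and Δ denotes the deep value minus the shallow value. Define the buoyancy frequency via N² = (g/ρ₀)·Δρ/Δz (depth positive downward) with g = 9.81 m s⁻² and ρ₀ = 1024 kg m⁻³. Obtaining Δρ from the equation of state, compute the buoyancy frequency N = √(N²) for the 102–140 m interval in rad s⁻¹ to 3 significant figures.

0.0250 rad s⁻¹

ΔT = +1.5 K, ΔS = +3.92 psu (deep − shallow).
Δρ/ρ₀ = −αΔT + βΔS = -3.60 × 10⁻⁴ + 2.7832 × 10⁻³ = 2.4232 × 10⁻³, so Δρ ≈ 2.481 kg m⁻³.
N² = (g/ρ₀)·Δρ/Δz = g·(Δρ/ρ₀)/Δz = 9.81 × 2.4232 × 10⁻³ / 38 = 6.2557 × 10⁻⁴ s⁻².
N = √(6.2557 × 10⁻⁴) = 0.025011 rad s⁻¹ ≈ 0.0250 rad s⁻¹.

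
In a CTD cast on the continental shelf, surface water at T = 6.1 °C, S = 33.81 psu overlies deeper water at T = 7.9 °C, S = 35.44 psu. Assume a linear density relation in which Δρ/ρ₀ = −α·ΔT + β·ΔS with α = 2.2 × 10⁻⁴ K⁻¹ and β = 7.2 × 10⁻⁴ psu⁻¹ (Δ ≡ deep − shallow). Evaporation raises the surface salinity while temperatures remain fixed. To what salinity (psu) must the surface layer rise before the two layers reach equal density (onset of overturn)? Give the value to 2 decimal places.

Neutral buoyancy requires −α(T_deep − T_surf) + β(S_deep − S_surf′) = 0.
S_surf′ = S_deep − (α/β)·ΔT = 35.44 − (2.2 × 10⁻⁴/7.2 × 10⁻⁴)·(+1.8) = 34.8900 psu.
Increase required: 34.8900 − 33.81 = 1.0800 psu.

34.89 psu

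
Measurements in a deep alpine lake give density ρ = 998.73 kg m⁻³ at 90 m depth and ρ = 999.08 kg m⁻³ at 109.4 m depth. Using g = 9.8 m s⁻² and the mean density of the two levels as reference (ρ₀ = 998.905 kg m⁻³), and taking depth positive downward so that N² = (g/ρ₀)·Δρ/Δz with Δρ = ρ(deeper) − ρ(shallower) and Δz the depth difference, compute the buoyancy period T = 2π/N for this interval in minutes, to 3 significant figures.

Δρ = 999.08 − 998.73 = 0.35 kg m⁻³ over Δz = 109.4 − 90 = 19.4 m.
N² = (9.8/998.905) × (0.35/19.4) = 1.7700 × 10⁻⁴ s⁻².
N = √(1.7700 × 10⁻⁴) = 0.013304 rad s⁻¹, so T = 2π/N = 472.28 s = 7.8713 min ≈ 7.87 min.

7.87 min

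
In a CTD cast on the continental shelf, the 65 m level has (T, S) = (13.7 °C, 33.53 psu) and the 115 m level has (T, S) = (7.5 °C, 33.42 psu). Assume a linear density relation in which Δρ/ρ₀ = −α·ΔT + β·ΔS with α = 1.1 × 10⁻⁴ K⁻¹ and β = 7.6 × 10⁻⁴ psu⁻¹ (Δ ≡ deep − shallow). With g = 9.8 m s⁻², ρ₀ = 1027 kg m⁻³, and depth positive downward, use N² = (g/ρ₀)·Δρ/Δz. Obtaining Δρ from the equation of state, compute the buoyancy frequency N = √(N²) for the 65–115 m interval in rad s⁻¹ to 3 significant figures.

0.0108 rad s⁻¹

ΔT = -6.2 K, ΔS = -0.11 psu (deep − shallow).
Δρ/ρ₀ = −αΔT + βΔS = 6.82 × 10⁻⁴ − 8.36 × 10⁻⁵ = 5.984 × 10⁻⁴, so Δρ ≈ 0.6146 kg m⁻³.
N² = (g/ρ₀)·Δρ/Δz = g·(Δρ/ρ₀)/Δz = 9.8 × 5.984 × 10⁻⁴ / 50 = 1.1729 × 10⁻⁴ s⁻².
N = √(1.1729 × 10⁻⁴) = 0.010830 rad s⁻¹ ≈ 0.0108 rad s⁻¹.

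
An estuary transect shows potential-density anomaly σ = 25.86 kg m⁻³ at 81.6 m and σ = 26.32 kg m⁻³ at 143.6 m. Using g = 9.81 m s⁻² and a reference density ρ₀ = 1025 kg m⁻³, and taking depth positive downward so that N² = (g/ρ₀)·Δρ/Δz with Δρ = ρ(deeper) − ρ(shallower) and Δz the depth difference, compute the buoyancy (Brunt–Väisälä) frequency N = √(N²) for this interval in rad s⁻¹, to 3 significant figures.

8.43 × 10⁻³ rad s⁻¹

Δρ = 1026.32 − 1025.86 = 0.46 kg m⁻³ over Δz = 143.6 − 81.6 = 62 m.
N² = (9.81/1025) × (0.46/62) = 7.1009 × 10⁻⁵ s⁻².
N = √(7.1009 × 10⁻⁵) = 8.4267 × 10⁻³ rad s⁻¹ ≈ 8.43 × 10⁻³ rad s⁻¹.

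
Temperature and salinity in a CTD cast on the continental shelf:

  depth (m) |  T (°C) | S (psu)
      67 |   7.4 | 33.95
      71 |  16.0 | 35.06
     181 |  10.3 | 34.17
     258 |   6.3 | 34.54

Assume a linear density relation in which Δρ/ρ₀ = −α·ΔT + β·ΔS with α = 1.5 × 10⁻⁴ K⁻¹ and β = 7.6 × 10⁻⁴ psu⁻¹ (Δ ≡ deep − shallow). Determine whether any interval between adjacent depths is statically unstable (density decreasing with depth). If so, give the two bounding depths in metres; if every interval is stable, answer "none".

67–71 m

Evaluate Δρ/ρ₀ = −αΔT + βΔS across each adjacent pair:
  67–71 m: −αΔT+βΔS = −(1.5 × 10⁻⁴)(+8.6)+(7.6 × 10⁻⁴)(+1.11) = -4.5 × 10⁻⁴ → UNSTABLE
  71–181 m: −αΔT+βΔS = −(1.5 × 10⁻⁴)(-5.7)+(7.6 × 10⁻⁴)(-0.89) = 1.8 × 10⁻⁴ → stable
  181–258 m: −αΔT+βΔS = −(1.5 × 10⁻⁴)(-4.0)+(7.6 × 10⁻⁴)(+0.37) = 8.8 × 10⁻⁴ → stable
The 67–71 m interval has Δρ < 0: lighter water underlies denser water.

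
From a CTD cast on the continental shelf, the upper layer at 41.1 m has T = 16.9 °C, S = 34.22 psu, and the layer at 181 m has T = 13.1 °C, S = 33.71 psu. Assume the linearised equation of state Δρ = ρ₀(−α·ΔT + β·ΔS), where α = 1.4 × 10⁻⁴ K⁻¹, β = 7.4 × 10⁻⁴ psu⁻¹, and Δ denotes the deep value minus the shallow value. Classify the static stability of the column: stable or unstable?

stable

ΔT = 13.1 − 16.9 = -3.8 K and ΔS = 33.71 − 34.22 = -0.51 psu (deep − shallow).
−αΔT = 5.32 × 10⁻⁴; βΔS = -3.774 × 10⁻⁴; sum Δρ/ρ₀ = 1.546 × 10⁻⁴.
Δρ/ρ₀ > 0, so Δρ > 0: deeper water is denser → statically stable.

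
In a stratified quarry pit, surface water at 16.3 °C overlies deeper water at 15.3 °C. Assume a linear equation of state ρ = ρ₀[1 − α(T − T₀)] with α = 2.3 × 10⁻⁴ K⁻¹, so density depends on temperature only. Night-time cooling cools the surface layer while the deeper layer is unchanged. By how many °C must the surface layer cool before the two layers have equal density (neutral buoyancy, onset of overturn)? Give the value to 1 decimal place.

With temperature the only control, equal density requires T_surf′ = T_deep.
T_surf′ = 15.3 °C.
Cooling required: 16.3 − 15.3 = 1.0 °C.

1.0 °C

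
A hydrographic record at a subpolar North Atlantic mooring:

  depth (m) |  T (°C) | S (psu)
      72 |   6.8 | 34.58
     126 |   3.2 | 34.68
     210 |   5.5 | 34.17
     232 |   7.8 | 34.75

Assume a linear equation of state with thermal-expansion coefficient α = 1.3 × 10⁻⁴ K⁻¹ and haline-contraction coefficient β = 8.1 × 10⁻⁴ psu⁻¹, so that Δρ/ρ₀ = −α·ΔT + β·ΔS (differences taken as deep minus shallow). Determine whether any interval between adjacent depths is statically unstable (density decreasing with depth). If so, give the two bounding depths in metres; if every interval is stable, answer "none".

Evaluate Δρ/ρ₀ = −αΔT + βΔS across each adjacent pair:
  72–126 m: −αΔT+βΔS = −(1.3 × 10⁻⁴)(-3.6)+(8.1 × 10⁻⁴)(+0.10) = 5.5 × 10⁻⁴ → stable
  126–210 m: −αΔT+βΔS = −(1.3 × 10⁻⁴)(+2.3)+(8.1 × 10⁻⁴)(-0.51) = -7.1 × 10⁻⁴ → UNSTABLE
  210–232 m: −αΔT+βΔS = −(1.3 × 10⁻⁴)(+2.3)+(8.1 × 10⁻⁴)(+0.58) = 1.7 × 10⁻⁴ → stable
The 126–210 m interval has Δρ < 0: lighter water underlies denser water.

126–210 m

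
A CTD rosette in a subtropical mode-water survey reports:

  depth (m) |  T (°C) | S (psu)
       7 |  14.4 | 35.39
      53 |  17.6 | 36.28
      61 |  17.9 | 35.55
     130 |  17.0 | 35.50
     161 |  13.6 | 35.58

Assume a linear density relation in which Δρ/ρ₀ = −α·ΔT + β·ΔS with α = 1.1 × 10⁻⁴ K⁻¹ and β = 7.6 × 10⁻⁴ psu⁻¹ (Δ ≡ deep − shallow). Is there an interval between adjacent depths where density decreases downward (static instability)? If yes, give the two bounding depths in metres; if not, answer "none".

53–61 m

Evaluate Δρ/ρ₀ = −αΔT + βΔS across each adjacent pair:
  7–53 m: −αΔT+βΔS = −(1.1 × 10⁻⁴)(+3.2)+(7.6 × 10⁻⁴)(+0.89) = 3.2 × 10⁻⁴ → stable
  53–61 m: −αΔT+βΔS = −(1.1 × 10⁻⁴)(+0.3)+(7.6 × 10⁻⁴)(-0.73) = -5.9 × 10⁻⁴ → UNSTABLE
  61–130 m: −αΔT+βΔS = −(1.1 × 10⁻⁴)(-0.9)+(7.6 × 10⁻⁴)(-0.05) = 6.1 × 10⁻⁵ → stable
  130–161 m: −αΔT+βΔS = −(1.1 × 10⁻⁴)(-3.4)+(7.6 × 10⁻⁴)(+0.08) = 4.3 × 10⁻⁴ → stable
The 53–61 m interval has Δρ < 0: lighter water underlies denser water.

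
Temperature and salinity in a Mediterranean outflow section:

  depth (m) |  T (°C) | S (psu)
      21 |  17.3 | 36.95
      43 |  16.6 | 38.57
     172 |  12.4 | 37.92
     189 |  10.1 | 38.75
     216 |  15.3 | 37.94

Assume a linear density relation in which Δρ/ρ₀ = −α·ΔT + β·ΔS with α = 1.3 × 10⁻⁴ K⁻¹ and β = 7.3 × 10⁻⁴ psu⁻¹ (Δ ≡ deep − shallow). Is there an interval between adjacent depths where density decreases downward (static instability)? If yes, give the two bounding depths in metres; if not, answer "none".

189–216 m

Evaluate Δρ/ρ₀ = −αΔT + βΔS across each adjacent pair:
  21–43 m: −αΔT+βΔS = −(1.3 × 10⁻⁴)(-0.7)+(7.3 × 10⁻⁴)(+1.62) = 1.3 × 10⁻³ → stable
  43–172 m: −αΔT+βΔS = −(1.3 × 10⁻⁴)(-4.2)+(7.3 × 10⁻⁴)(-0.65) = 7.1 × 10⁻⁵ → stable
  172–189 m: −αΔT+βΔS = −(1.3 × 10⁻⁴)(-2.3)+(7.3 × 10⁻⁴)(+0.83) = 9.0 × 10⁻⁴ → stable
  189–216 m: −αΔT+βΔS = −(1.3 × 10⁻⁴)(+5.2)+(7.3 × 10⁻⁴)(-0.81) = -1.3 × 10⁻³ → UNSTABLE
The 189–216 m interval has Δρ < 0: lighter water underlies denser water.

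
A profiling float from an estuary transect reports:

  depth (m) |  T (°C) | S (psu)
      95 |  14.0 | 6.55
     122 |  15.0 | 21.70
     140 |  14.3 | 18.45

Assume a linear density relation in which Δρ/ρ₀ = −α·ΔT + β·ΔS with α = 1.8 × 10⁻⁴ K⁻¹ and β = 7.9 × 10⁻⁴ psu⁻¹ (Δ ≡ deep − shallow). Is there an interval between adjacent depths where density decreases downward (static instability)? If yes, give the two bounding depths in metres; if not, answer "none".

122–140 m

Evaluate Δρ/ρ₀ = −αΔT + βΔS across each adjacent pair:
  95–122 m: −αΔT+βΔS = −(1.8 × 10⁻⁴)(+1.0)+(7.9 × 10⁻⁴)(+15.15) = 0.012 → stable
  122–140 m: −αΔT+βΔS = −(1.8 × 10⁻⁴)(-0.7)+(7.9 × 10⁻⁴)(-3.25) = -2.4 × 10⁻³ → UNSTABLE
The 122–140 m interval has Δρ < 0: lighter water underlies denser water.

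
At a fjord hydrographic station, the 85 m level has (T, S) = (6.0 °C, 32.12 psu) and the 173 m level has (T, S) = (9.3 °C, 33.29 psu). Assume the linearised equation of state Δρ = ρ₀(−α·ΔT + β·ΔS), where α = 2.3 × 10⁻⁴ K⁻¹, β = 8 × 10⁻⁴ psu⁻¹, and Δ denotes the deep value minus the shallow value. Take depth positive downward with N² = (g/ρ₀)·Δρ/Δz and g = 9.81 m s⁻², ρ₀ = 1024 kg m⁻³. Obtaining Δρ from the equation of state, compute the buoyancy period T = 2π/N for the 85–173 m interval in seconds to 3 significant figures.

1.41 × 10³ s

ΔT = +3.3 K, ΔS = +1.17 psu (deep − shallow).
Δρ/ρ₀ = −αΔT + βΔS = -7.59 × 10⁻⁴ + 9.36 × 10⁻⁴ = 1.77 × 10⁻⁴, so Δρ ≈ 0.1812 kg m⁻³.
N² = (g/ρ₀)·Δρ/Δz = g·(Δρ/ρ₀)/Δz = 9.81 × 1.77 × 10⁻⁴ / 88 = 1.9731 × 10⁻⁵ s⁻².
N = √(1.9731 × 10⁻⁵) = 4.4420 × 10⁻³ rad s⁻¹ → T = 2π/N = 1.4145 × 10³ s ≈ 1.41 × 10³ s.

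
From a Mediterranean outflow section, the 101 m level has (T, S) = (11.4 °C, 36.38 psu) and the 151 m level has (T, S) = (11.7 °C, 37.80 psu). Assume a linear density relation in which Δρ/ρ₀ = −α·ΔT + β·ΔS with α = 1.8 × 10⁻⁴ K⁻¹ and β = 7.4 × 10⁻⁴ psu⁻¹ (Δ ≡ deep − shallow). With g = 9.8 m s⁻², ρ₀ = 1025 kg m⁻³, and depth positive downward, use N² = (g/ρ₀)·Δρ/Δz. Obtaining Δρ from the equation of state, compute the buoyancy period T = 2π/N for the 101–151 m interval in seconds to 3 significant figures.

ΔT = +0.3 K, ΔS = +1.42 psu (deep − shallow).
Δρ/ρ₀ = −αΔT + βΔS = -5.40 × 10⁻⁵ + 1.0508 × 10⁻³ = 9.968 × 10⁻⁴, so Δρ ≈ 1.022 kg m⁻³.
N² = (g/ρ₀)·Δρ/Δz = g·(Δρ/ρ₀)/Δz = 9.8 × 9.968 × 10⁻⁴ / 50 = 1.9537 × 10⁻⁴ s⁻².
N = √(1.9537 × 10⁻⁴) = 0.013977 rad s⁻¹ → T = 2π/N = 449.54 s ≈ 450 s.

450 s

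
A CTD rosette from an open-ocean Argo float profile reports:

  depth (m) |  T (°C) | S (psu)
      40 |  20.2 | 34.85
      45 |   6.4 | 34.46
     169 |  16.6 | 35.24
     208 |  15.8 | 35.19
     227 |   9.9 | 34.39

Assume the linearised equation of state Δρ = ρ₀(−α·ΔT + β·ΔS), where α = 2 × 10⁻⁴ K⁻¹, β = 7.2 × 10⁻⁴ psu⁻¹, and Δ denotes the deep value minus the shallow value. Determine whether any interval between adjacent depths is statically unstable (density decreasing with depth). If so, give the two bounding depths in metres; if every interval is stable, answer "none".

Evaluate Δρ/ρ₀ = −αΔT + βΔS across each adjacent pair:
  40–45 m: −αΔT+βΔS = −(2 × 10⁻⁴)(-13.8)+(7.2 × 10⁻⁴)(-0.39) = 2.5 × 10⁻³ → stable
  45–169 m: −αΔT+βΔS = −(2 × 10⁻⁴)(+10.2)+(7.2 × 10⁻⁴)(+0.78) = -1.5 × 10⁻³ → UNSTABLE
  169–208 m: −αΔT+βΔS = −(2 × 10⁻⁴)(-0.8)+(7.2 × 10⁻⁴)(-0.05) = 1.2 × 10⁻⁴ → stable
  208–227 m: −αΔT+βΔS = −(2 × 10⁻⁴)(-5.9)+(7.2 × 10⁻⁴)(-0.80) = 6.0 × 10⁻⁴ → stable
The 45–169 m interval has Δρ < 0: lighter water underlies denser water.

45–169 m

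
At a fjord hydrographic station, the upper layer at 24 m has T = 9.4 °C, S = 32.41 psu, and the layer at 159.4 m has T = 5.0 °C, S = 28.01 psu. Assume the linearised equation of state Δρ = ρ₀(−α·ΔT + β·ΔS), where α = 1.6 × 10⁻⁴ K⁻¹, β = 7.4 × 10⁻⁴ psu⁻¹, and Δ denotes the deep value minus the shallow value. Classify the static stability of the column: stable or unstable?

ΔT = 5.0 − 9.4 = -4.4 K and ΔS = 28.01 − 32.41 = -4.40 psu (deep − shallow).
−αΔT = 7.04 × 10⁻⁴; βΔS = -3.256 × 10⁻³; sum Δρ/ρ₀ = -2.552 × 10⁻³.
Δρ/ρ₀ < 0, so Δρ < 0: deeper water is lighter → statically unstable; the column would overturn.

unstable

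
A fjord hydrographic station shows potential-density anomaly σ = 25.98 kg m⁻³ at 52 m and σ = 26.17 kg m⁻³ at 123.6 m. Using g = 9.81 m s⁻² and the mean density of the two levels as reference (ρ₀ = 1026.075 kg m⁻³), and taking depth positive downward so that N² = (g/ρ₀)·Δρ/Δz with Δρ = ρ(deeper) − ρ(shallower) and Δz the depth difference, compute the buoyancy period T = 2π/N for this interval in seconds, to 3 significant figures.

1.25 × 10³ s

Δρ = 1026.17 − 1025.98 = 0.19 kg m⁻³ over Δz = 123.6 − 52 = 71.6 m.
N² = (9.81/1026.075) × (0.19/71.6) = 2.5371 × 10⁻⁵ s⁻².
N = √(2.5371 × 10⁻⁵) = 5.0370 × 10⁻³ rad s⁻¹, so T = 2π/N = 1.2474 × 10³ s ≈ 1.25 × 10³ s.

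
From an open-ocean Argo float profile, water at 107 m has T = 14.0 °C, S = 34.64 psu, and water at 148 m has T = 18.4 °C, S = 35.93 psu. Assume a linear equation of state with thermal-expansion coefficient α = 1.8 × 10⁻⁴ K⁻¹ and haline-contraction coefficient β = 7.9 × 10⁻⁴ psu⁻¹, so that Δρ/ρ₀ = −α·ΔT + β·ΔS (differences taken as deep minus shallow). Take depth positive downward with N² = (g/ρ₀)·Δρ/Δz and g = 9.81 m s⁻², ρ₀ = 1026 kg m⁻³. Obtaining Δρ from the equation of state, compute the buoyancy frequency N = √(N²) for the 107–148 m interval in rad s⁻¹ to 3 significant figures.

7.37 × 10⁻³ rad s⁻¹

ΔT = +4.4 K, ΔS = +1.29 psu (deep − shallow).
Δρ/ρ₀ = −αΔT + βΔS = -7.92 × 10⁻⁴ + 1.0191 × 10⁻³ = 2.271 × 10⁻⁴, so Δρ ≈ 0.2330 kg m⁻³.
N² = (g/ρ₀)·Δρ/Δz = g·(Δρ/ρ₀)/Δz = 9.81 × 2.271 × 10⁻⁴ / 41 = 5.4338 × 10⁻⁵ s⁻².
N = √(5.4338 × 10⁻⁵) = 7.3714 × 10⁻³ rad s⁻¹ ≈ 7.37 × 10⁻³ rad s⁻¹.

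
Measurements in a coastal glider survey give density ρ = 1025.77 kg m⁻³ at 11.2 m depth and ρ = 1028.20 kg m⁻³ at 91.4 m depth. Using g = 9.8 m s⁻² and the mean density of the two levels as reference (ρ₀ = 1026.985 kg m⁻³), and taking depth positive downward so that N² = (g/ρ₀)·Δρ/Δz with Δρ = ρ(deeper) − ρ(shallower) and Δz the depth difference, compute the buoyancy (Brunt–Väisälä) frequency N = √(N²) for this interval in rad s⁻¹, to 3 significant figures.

Δρ = 1028.20 − 1025.77 = 2.43 kg m⁻³ over Δz = 91.4 − 11.2 = 80.2 m.
N² = (9.8/1026.985) × (2.43/80.2) = 2.8913 × 10⁻⁴ s⁻².
N = √(2.8913 × 10⁻⁴) = 0.017004 rad s⁻¹ ≈ 0.0170 rad s⁻¹.
N² > 0, so the interval is statically stable.

0.0170 rad s⁻¹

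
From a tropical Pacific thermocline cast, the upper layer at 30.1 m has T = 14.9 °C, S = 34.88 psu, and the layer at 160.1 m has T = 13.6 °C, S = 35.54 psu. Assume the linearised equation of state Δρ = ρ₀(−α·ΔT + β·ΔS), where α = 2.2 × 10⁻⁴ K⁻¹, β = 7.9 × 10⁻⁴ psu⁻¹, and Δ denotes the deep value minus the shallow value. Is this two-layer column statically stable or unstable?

stable

ΔT = 13.6 − 14.9 = -1.3 K and ΔS = 35.54 − 34.88 = +0.66 psu (deep − shallow).
−αΔT = 2.86 × 10⁻⁴; βΔS = 5.214 × 10⁻⁴; sum Δρ/ρ₀ = 8.074 × 10⁻⁴.
Δρ/ρ₀ > 0, so Δρ > 0: deeper water is denser → statically stable.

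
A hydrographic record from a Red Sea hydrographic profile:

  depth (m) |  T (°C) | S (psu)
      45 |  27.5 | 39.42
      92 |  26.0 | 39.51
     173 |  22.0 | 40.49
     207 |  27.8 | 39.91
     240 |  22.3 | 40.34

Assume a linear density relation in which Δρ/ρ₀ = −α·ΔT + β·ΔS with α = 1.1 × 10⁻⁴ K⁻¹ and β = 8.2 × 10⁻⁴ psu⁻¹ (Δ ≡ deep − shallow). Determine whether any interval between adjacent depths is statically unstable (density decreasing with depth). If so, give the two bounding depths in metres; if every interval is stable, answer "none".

173–207 m

Evaluate Δρ/ρ₀ = −αΔT + βΔS across each adjacent pair:
  45–92 m: −αΔT+βΔS = −(1.1 × 10⁻⁴)(-1.5)+(8.2 × 10⁻⁴)(+0.09) = 2.4 × 10⁻⁴ → stable
  92–173 m: −αΔT+βΔS = −(1.1 × 10⁻⁴)(-4.0)+(8.2 × 10⁻⁴)(+0.98) = 1.2 × 10⁻³ → stable
  173–207 m: −αΔT+βΔS = −(1.1 × 10⁻⁴)(+5.8)+(8.2 × 10⁻⁴)(-0.58) = -1.1 × 10⁻³ → UNSTABLE
  207–240 m: −αΔT+βΔS = −(1.1 × 10⁻⁴)(-5.5)+(8.2 × 10⁻⁴)(+0.43) = 9.6 × 10⁻⁴ → stable
The 173–207 m interval has Δρ < 0: lighter water underlies denser water.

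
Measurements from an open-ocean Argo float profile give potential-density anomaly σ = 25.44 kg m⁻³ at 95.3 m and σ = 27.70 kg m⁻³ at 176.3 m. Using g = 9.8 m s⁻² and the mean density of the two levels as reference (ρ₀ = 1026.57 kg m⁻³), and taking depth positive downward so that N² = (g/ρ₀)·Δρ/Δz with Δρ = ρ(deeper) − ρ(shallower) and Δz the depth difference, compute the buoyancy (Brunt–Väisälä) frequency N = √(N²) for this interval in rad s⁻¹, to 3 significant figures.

Δρ = 1027.70 − 1025.44 = 2.26 kg m⁻³ over Δz = 176.3 − 95.3 = 81 m.
N² = (9.8/1026.57) × (2.26/81) = 2.6636 × 10⁻⁴ s⁻².
N = √(2.6636 × 10⁻⁴) = 0.016321 rad s⁻¹ ≈ 0.0163 rad s⁻¹.
Since Δρ > 0 the layer is stably stratified.

0.0163 rad s⁻¹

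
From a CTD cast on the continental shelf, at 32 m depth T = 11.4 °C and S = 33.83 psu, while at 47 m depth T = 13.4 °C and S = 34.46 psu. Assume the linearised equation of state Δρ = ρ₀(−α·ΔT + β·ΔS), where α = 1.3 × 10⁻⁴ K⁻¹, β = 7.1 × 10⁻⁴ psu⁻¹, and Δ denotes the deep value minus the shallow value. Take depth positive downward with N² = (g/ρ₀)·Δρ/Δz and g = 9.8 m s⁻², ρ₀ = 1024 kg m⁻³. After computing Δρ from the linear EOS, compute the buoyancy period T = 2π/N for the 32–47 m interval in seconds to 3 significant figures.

ΔT = +2.0 K, ΔS = +0.63 psu (deep − shallow).
Δρ/ρ₀ = −αΔT + βΔS = -2.60 × 10⁻⁴ + 4.473 × 10⁻⁴ = 1.873 × 10⁻⁴, so Δρ ≈ 0.1918 kg m⁻³.
N² = (g/ρ₀)·Δρ/Δz = g·(Δρ/ρ₀)/Δz = 9.8 × 1.873 × 10⁻⁴ / 15 = 1.2237 × 10⁻⁴ s⁻².
N = √(1.2237 × 10⁻⁴) = 0.011062 rad s⁻¹ → T = 2π/N = 568.00 s ≈ 568 s.

568 s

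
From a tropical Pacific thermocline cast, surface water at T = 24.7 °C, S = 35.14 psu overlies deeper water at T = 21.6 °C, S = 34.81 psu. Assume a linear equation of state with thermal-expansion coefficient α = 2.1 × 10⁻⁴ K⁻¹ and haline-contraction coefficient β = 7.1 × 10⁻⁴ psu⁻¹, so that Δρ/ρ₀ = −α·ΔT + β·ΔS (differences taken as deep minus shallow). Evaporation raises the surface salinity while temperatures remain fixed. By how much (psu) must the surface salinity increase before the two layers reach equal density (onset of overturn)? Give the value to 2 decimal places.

Neutral buoyancy requires −α(T_deep − T_surf) + β(S_deep − S_surf′) = 0.
S_surf′ = S_deep − (α/β)·ΔT = 34.81 − (2.1 × 10⁻⁴/7.1 × 10⁻⁴)·(-3.1) = 35.7269 psu.
Increase required: 35.7269 − 35.14 = 0.5869 psu.

0.59 psu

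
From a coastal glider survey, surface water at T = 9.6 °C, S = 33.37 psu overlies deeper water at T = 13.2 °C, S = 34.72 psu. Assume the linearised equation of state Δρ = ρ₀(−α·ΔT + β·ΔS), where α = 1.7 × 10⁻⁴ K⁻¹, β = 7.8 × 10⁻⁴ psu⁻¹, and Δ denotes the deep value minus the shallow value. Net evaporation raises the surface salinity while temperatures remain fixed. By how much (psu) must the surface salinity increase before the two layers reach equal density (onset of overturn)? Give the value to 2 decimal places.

Neutral buoyancy requires −α(T_deep − T_surf) + β(S_deep − S_surf′) = 0.
S_surf′ = S_deep − (α/β)·ΔT = 34.72 − (1.7 × 10⁻⁴/7.8 × 10⁻⁴)·(+3.6) = 33.9354 psu.
Increase required: 33.9354 − 33.37 = 0.5654 psu.

0.57 psu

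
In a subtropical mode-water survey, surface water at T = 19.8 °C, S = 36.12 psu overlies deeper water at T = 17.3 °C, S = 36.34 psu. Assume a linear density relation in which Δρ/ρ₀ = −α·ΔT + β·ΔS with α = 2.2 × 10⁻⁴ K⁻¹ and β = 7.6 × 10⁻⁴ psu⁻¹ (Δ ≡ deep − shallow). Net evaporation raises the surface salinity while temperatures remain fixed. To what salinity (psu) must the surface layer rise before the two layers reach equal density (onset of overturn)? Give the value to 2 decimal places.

Neutral buoyancy requires −α(T_deep − T_surf) + β(S_deep − S_surf′) = 0.
S_surf′ = S_deep − (α/β)·ΔT = 36.34 − (2.2 × 10⁻⁴/7.6 × 10⁻⁴)·(-2.5) = 37.0637 psu.
Increase required: 37.0637 − 36.12 = 0.9437 psu.

37.06 psu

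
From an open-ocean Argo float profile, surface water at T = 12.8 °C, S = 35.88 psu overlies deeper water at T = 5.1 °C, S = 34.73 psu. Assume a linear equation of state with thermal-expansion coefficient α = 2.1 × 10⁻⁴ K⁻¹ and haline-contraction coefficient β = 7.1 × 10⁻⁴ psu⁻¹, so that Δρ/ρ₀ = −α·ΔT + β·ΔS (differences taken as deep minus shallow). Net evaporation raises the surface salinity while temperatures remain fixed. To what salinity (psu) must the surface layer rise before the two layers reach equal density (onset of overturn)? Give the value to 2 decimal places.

Neutral buoyancy requires −α(T_deep − T_surf) + β(S_deep − S_surf′) = 0.
S_surf′ = S_deep − (α/β)·ΔT = 34.73 − (2.1 × 10⁻⁴/7.1 × 10⁻⁴)·(-7.7) = 37.0075 psu.
Increase required: 37.0075 − 35.88 = 1.1275 psu.

37.01 psu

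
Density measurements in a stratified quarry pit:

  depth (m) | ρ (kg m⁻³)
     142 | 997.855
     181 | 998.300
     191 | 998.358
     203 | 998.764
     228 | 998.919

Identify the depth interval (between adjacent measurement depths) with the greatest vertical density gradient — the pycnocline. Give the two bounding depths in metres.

191–203 m

Compute the density gradient over each adjacent pair:
  142–181 m: Δρ/Δz = 0.445/39 = 0.011 kg m⁻⁴
  181–191 m: Δρ/Δz = 0.058/10 = 5.8 × 10⁻³ kg m⁻⁴
  191–203 m: Δρ/Δz = 0.406/12 = 0.034 kg m⁻⁴
  203–228 m: Δρ/Δz = 0.155/25 = 6.2 × 10⁻³ kg m⁻⁴
The largest gradient is in the 191–203 m interval — the pycnocline.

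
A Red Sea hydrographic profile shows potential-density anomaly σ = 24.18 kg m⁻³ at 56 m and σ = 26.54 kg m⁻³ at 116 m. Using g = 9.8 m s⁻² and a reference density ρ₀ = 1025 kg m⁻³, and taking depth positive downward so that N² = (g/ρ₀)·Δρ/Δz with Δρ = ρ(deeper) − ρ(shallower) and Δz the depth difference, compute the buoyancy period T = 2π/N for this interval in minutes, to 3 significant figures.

Δρ = 1026.54 − 1024.18 = 2.36 kg m⁻³ over Δz = 116 − 56 = 60 m.
N² = (9.8/1025) × (2.36/60) = 3.7607 × 10⁻⁴ s⁻².
N = √(3.7607 × 10⁻⁴) = 0.019393 rad s⁻¹, so T = 2π/N = 323.99 s = 5.3998 min ≈ 5.40 min.
Since Δρ > 0 the layer is stably stratified.

5.40 min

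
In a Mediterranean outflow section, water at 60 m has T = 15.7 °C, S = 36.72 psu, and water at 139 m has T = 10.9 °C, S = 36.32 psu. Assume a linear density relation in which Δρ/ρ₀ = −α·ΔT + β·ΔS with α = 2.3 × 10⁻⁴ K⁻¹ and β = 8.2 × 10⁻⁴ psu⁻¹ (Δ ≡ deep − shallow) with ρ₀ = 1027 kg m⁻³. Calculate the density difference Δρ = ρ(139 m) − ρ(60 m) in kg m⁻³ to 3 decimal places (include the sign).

+0.797 kg m⁻³

ΔT = -4.8 K, ΔS = -0.40 psu (deep − shallow).
Δρ/ρ₀ = −(2.3 × 10⁻⁴)(-4.8) + (8.2 × 10⁻⁴)(-0.40) = 7.76 × 10⁻⁴.
Δρ = 1027 × (7.76 × 10⁻⁴) = +0.797 kg m⁻³.
Positive Δρ: denser below, stable.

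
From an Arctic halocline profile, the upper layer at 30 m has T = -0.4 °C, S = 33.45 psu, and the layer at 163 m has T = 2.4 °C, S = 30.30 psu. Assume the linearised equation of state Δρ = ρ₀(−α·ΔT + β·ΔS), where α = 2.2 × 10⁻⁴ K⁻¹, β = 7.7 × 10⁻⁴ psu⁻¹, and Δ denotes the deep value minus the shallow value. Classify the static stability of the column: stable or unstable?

unstable

ΔT = 2.4 − -0.4 = +2.8 K and ΔS = 30.30 − 33.45 = -3.15 psu (deep − shallow).
−αΔT = -6.16 × 10⁻⁴; βΔS = -2.4255 × 10⁻³; sum Δρ/ρ₀ = -3.0415 × 10⁻³.
Δρ/ρ₀ < 0, so Δρ < 0: deeper water is lighter → statically unstable; the column would overturn.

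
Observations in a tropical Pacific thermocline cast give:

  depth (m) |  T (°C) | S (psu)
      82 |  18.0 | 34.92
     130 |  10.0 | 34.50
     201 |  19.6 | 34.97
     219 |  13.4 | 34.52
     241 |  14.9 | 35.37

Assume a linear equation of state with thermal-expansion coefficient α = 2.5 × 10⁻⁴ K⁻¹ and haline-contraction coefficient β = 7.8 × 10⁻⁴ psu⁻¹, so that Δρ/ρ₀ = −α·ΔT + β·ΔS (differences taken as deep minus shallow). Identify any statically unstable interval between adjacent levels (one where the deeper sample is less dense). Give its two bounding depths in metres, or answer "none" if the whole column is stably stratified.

Evaluate Δρ/ρ₀ = −αΔT + βΔS across each adjacent pair:
  82–130 m: −αΔT+βΔS = −(2.5 × 10⁻⁴)(-8.0)+(7.8 × 10⁻⁴)(-0.42) = 1.7 × 10⁻³ → stable
  130–201 m: −αΔT+βΔS = −(2.5 × 10⁻⁴)(+9.6)+(7.8 × 10⁻⁴)(+0.47) = -2.0 × 10⁻³ → UNSTABLE
  201–219 m: −αΔT+βΔS = −(2.5 × 10⁻⁴)(-6.2)+(7.8 × 10⁻⁴)(-0.45) = 1.2 × 10⁻³ → stable
  219–241 m: −αΔT+βΔS = −(2.5 × 10⁻⁴)(+1.5)+(7.8 × 10⁻⁴)(+0.85) = 2.9 × 10⁻⁴ → stable
The 130–201 m interval has Δρ < 0: lighter water underlies denser water.

130–201 m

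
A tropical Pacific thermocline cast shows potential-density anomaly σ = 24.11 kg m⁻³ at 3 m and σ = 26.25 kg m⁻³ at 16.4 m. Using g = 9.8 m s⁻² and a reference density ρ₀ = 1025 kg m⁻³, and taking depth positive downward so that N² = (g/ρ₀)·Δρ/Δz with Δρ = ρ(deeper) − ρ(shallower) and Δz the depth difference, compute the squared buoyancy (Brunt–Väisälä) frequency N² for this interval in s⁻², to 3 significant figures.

Δρ = 1026.25 − 1024.11 = 2.14 kg m⁻³ over Δz = 16.4 − 3 = 13.4 m.
N² = (9.8/1025) × (2.14/13.4) = 1.5269 × 10⁻³ s⁻² ≈ 1.53 × 10⁻³ s⁻².
Since Δρ > 0 the layer is stably stratified.

1.53 × 10⁻³ s⁻²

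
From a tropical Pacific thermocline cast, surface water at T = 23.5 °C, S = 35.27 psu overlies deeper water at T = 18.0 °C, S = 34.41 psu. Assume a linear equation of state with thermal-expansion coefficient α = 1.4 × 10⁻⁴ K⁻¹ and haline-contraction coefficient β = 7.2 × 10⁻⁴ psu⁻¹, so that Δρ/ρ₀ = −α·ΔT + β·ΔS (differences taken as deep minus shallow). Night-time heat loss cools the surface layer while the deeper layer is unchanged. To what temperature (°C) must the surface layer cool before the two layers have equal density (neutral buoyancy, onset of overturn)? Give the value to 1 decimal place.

Neutral buoyancy requires Δρ = 0, i.e. −α(T_deep − T_surf′) + β(S_deep − S_surf) = 0.
T_surf′ = T_deep − (β/α)·ΔS = 18.0 − (7.2 × 10⁻⁴/1.4 × 10⁻⁴)·(-0.86) = 22.423 °C.
Cooling required: 23.5 − (22.423) = 1.077 °C.

22.4 °C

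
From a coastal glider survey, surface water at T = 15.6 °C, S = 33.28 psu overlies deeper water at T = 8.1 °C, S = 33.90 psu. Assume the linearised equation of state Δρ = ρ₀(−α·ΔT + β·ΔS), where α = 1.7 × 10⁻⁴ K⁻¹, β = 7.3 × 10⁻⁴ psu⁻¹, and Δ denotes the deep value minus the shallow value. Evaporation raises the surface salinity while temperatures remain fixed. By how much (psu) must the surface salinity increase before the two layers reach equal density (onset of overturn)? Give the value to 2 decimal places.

Neutral buoyancy requires −α(T_deep − T_surf) + β(S_deep − S_surf′) = 0.
S_surf′ = S_deep − (α/β)·ΔT = 33.90 − (1.7 × 10⁻⁴/7.3 × 10⁻⁴)·(-7.5) = 35.6466 psu.
Increase required: 35.6466 − 33.28 = 2.3666 psu.

2.37 psu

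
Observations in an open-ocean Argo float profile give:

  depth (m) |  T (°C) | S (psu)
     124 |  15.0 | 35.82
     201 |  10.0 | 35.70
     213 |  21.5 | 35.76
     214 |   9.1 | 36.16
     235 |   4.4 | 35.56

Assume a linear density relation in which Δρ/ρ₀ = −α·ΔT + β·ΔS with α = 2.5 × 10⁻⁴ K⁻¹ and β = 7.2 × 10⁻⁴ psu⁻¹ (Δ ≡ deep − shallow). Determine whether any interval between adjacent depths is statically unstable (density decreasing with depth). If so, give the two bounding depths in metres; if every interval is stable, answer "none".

Evaluate Δρ/ρ₀ = −αΔT + βΔS across each adjacent pair:
  124–201 m: −αΔT+βΔS = −(2.5 × 10⁻⁴)(-5.0)+(7.2 × 10⁻⁴)(-0.12) = 1.2 × 10⁻³ → stable
  201–213 m: −αΔT+βΔS = −(2.5 × 10⁻⁴)(+11.5)+(7.2 × 10⁻⁴)(+0.06) = -2.8 × 10⁻³ → UNSTABLE
  213–214 m: −αΔT+βΔS = −(2.5 × 10⁻⁴)(-12.4)+(7.2 × 10⁻⁴)(+0.40) = 3.4 × 10⁻³ → stable
  214–235 m: −αΔT+βΔS = −(2.5 × 10⁻⁴)(-4.7)+(7.2 × 10⁻⁴)(-0.60) = 7.4 × 10⁻⁴ → stable
The 201–213 m interval has Δρ < 0: lighter water underlies denser water.

201–213 m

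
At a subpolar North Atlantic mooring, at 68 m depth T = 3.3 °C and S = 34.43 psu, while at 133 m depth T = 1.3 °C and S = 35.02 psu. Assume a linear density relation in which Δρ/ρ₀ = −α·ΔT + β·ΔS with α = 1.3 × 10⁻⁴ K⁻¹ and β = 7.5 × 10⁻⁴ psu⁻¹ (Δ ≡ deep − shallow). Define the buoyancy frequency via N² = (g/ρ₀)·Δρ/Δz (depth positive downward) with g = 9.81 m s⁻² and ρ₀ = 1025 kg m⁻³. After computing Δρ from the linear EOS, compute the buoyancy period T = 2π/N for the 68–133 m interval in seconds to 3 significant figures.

610 s

ΔT = -2.0 K, ΔS = +0.59 psu (deep − shallow).
Δρ/ρ₀ = −αΔT + βΔS = 2.60 × 10⁻⁴ + 4.425 × 10⁻⁴ = 7.025 × 10⁻⁴, so Δρ ≈ 0.7201 kg m⁻³.
N² = (g/ρ₀)·Δρ/Δz = g·(Δρ/ρ₀)/Δz = 9.81 × 7.025 × 10⁻⁴ / 65 = 1.0602 × 10⁻⁴ s⁻².
N = √(1.0602 × 10⁻⁴) = 0.010297 rad s⁻¹ → T = 2π/N = 610.20 s ≈ 610 s.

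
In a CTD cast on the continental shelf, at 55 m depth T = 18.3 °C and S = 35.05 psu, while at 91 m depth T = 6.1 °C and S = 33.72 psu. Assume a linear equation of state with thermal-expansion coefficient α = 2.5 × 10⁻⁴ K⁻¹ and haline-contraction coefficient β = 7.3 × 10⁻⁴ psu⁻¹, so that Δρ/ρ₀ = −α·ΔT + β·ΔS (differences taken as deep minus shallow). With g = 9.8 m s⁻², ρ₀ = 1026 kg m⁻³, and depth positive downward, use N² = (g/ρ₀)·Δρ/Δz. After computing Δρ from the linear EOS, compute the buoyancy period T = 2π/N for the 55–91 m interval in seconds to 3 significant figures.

ΔT = -12.2 K, ΔS = -1.33 psu (deep − shallow).
Δρ/ρ₀ = −αΔT + βΔS = 3.05 × 10⁻³ − 9.709 × 10⁻⁴ = 2.0791 × 10⁻³, so Δρ ≈ 2.133 kg m⁻³.
N² = (g/ρ₀)·Δρ/Δz = g·(Δρ/ρ₀)/Δz = 9.8 × 2.0791 × 10⁻³ / 36 = 5.6598 × 10⁻⁴ s⁻².
N = √(5.6598 × 10⁻⁴) = 0.023790 rad s⁻¹ → T = 2π/N = 264.11 s ≈ 264 s.

264 s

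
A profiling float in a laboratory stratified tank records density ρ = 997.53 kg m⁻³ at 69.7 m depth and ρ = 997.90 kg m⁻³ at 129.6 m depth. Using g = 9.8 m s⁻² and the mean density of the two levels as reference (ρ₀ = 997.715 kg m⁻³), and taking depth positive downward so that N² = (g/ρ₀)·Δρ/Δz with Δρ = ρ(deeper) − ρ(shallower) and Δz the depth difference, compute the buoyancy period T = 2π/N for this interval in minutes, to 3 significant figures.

Δρ = 997.90 − 997.53 = 0.37 kg m⁻³ over Δz = 129.6 − 69.7 = 59.9 m.
N² = (9.8/997.715) × (0.37/59.9) = 6.0673 × 10⁻⁵ s⁻².
N = √(6.0673 × 10⁻⁵) = 7.7893 × 10⁻³ rad s⁻¹, so T = 2π/N = 806.64 s = 13.444 min ≈ 13.4 min.

13.4 min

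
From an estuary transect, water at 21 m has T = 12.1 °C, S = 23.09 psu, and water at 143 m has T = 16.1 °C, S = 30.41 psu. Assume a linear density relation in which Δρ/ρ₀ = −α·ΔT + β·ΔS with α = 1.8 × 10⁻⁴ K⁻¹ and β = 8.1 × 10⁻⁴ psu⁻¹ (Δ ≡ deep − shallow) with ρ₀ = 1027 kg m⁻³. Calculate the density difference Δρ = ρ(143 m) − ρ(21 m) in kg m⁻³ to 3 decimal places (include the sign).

+5.350 kg m⁻³

ΔT = +4.0 K, ΔS = +7.32 psu (deep − shallow).
Δρ/ρ₀ = −(1.8 × 10⁻⁴)(+4.0) + (8.1 × 10⁻⁴)(+7.32) = 5.2092 × 10⁻³.
Δρ = 1027 × (5.2092 × 10⁻³) = +5.350 kg m⁻³.
Positive Δρ: denser below, stable.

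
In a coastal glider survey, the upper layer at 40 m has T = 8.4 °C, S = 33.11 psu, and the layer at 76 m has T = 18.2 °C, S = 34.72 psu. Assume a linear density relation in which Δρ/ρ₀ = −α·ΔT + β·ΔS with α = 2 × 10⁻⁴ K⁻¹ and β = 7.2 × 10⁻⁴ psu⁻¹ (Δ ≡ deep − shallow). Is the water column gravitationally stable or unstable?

ΔT = 18.2 − 8.4 = +9.8 K and ΔS = 34.72 − 33.11 = +1.61 psu (deep − shallow).
−αΔT = -1.96 × 10⁻³; βΔS = 1.1592 × 10⁻³; sum Δρ/ρ₀ = -8.008 × 10⁻⁴.
Δρ/ρ₀ < 0, so Δρ < 0: deeper water is lighter → statically unstable; the column would overturn.

unstable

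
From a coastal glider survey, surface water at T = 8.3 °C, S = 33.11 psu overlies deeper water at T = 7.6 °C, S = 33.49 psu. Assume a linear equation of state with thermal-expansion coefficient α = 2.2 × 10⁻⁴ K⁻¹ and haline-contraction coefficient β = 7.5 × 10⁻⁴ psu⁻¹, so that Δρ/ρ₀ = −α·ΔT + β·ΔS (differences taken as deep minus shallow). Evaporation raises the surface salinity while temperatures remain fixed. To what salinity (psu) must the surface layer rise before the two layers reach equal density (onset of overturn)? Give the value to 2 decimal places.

33.70 psu

Neutral buoyancy requires −α(T_deep − T_surf) + β(S_deep − S_surf′) = 0.
S_surf′ = S_deep − (α/β)·ΔT = 33.49 − (2.2 × 10⁻⁴/7.5 × 10⁻⁴)·(-0.7) = 33.6953 psu.
Increase required: 33.6953 − 33.11 = 0.5853 psu.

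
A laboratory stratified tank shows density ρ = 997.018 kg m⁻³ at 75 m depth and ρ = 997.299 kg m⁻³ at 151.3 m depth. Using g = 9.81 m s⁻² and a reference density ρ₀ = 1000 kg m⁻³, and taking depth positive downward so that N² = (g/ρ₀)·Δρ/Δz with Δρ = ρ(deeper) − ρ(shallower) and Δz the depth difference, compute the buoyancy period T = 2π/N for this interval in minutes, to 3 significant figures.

17.4 min

Δρ = 997.299 − 997.018 = 0.281 kg m⁻³ over Δz = 151.3 − 75 = 76.3 m.
N² = (9.81/1000) × (0.281/76.3) = 3.6129 × 10⁻⁵ s⁻².
N = √(3.6129 × 10⁻⁵) = 6.0107 × 10⁻³ rad s⁻¹, so T = 2π/N = 1.0453 × 10³ s = 17.422 min ≈ 17.4 min.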